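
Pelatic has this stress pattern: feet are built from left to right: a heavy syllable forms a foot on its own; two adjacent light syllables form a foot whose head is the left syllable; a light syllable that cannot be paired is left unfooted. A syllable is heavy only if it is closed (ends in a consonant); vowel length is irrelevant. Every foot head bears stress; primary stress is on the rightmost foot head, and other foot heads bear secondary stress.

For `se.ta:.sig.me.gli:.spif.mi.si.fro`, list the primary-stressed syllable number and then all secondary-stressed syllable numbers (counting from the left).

Weights: 1 se L, 2 ta: L, 3 sig H, 4 me L, 5 gli: L, 6 spif H, 7 mi L, 8 si L, 9 fro L.
Parse left to right (heavy = foot alone; LL = one foot; stranded L unfooted): (ˈse.ta:) (ˈsig) (ˈme.gli:) (ˈspif) (ˈmi.si) fro.
Foot heads: 1, 3, 4, 6, 7.
Primary stress on the rightmost head = syllable 7.
Secondary stress on 1, 3, 4, 6: ˌse.ta:.ˌsig.ˌme.gli:.ˌspif.ˈmi.si.fro.

primary 7, secondary 1, 3, 4, 6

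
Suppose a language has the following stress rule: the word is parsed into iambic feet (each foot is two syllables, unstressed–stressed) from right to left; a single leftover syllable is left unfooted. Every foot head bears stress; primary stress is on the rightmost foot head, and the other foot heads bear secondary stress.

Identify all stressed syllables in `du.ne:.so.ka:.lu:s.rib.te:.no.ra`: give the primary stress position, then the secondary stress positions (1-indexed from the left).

primary 9, secondary 3, 5, 7

Parse right to left into iambic (σˈσ) feet: du (ne:.ˈso) (ka:.ˈlu:s) (rib.ˈte:) (no.ˈra). Syllable 1 is left unfooted.
Foot heads (stressed positions): 3, 5, 7, 9.
End Rule Rightmost: primary stress on the rightmost head = syllable 9.
Secondary stress on 3, 5, 7: du.ne:.ˌso.ka:.ˌlu:s.rib.ˌte:.no.ˈra.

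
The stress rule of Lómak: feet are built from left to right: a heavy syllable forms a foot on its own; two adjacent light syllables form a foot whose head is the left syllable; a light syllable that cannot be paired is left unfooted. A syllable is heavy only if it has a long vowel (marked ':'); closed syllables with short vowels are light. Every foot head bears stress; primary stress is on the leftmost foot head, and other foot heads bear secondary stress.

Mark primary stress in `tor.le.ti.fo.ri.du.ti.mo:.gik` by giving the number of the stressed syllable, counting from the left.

1

Weights: 1 tor L, 2 le L, 3 ti L, 4 fo L, 5 ri L, 6 du L, 7 ti L, 8 mo: H, 9 gik L.
Parse left to right (heavy = foot alone; LL = one foot; stranded L unfooted): (ˈtor.le) (ˈti.fo) (ˈri.du) ti (ˈmo:) gik.
Foot heads: 1, 3, 5, 8.
Primary stress on the leftmost head = syllable 1.
Primary stress: syllable 1 → ˈtor.le.ti.fo.ri.du.ti.mo:.gik.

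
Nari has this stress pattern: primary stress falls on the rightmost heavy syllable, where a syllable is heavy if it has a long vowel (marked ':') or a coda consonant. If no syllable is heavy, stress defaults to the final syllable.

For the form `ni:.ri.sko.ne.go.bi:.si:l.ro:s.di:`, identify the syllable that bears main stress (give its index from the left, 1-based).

9

Weights: 1 ni: H, 2 ri L, 3 sko L, 4 ne L, 5 go L, 6 bi: H, 7 si:l H, 8 ro:s H, 9 di: H.
Heavy syllables in the domain: 1, 6, 7, 8, 9. The rightmost is syllable 9 (di:).
Primary stress: syllable 9 → ni:.ri.sko.ne.go.bi:.si:l.ro:s.ˈdi:.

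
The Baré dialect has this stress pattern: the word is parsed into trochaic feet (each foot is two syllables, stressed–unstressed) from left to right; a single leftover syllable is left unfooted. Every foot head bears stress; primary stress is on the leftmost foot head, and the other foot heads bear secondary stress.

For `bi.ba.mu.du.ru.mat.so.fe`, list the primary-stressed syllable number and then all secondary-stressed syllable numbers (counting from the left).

primary 1, secondary 3, 5, 7

Parse left to right into trochaic (ˈσσ) feet: (ˈbi.ba) (ˈmu.du) (ˈru.mat) (ˈso.fe).
Foot heads (stressed positions): 1, 3, 5, 7.
End Rule Leftmost: primary stress on the leftmost head = syllable 1.
Secondary stress on 3, 5, 7: ˈbi.ba.ˌmu.du.ˌru.mat.ˌso.fe.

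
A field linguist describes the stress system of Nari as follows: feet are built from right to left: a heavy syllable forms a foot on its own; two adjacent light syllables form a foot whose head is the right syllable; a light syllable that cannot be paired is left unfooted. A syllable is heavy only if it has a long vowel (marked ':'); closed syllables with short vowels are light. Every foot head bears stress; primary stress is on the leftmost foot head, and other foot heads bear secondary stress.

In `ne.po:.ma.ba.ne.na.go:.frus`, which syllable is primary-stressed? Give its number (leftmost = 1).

Weights: 1 ne L, 2 po: H, 3 ma L, 4 ba L, 5 ne L, 6 na L, 7 go: H, 8 frus L.
Parse right to left (heavy = foot alone; LL = one foot; stranded L unfooted): ne (ˈpo:) (ma.ˈba) (ne.ˈna) (ˈgo:) frus.
Foot heads: 2, 4, 6, 7.
Primary stress on the leftmost head = syllable 2.
Primary stress: syllable 2 → ne.ˈpo:.ma.ba.ne.na.go:.frus.

2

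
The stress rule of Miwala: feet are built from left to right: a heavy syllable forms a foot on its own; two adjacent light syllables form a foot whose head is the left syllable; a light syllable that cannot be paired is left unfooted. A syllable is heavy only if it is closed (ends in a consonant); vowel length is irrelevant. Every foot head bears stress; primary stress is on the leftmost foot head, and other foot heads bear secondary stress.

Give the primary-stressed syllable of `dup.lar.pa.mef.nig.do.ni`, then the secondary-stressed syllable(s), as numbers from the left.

primary 1, secondary 2, 4, 5, 6

Weights: 1 dup H, 2 lar H, 3 pa L, 4 mef H, 5 nig H, 6 do L, 7 ni L.
Parse left to right (heavy = foot alone; LL = one foot; stranded L unfooted): (ˈdup) (ˈlar) pa (ˈmef) (ˈnig) (ˈdo.ni).
Foot heads: 1, 2, 4, 5, 6.
Primary stress on the leftmost head = syllable 1.
Secondary stress on 2, 4, 5, 6: ˈdup.ˌlar.pa.ˌmef.ˌnig.ˌdo.ni.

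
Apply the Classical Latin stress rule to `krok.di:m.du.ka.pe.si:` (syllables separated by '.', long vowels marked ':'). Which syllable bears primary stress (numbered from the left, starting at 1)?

Classical Latin: stress the penult if heavy (long vowel or closed), else the antepenult.
Weights: 4 ka L, 5 pe L, 6 si: H.
The penult (syllable 5, pe) is light, so stress falls on the antepenult (syllable 4, ka).
Stress on syllable 4: krok.di:m.du.ˈka.pe.si:.

4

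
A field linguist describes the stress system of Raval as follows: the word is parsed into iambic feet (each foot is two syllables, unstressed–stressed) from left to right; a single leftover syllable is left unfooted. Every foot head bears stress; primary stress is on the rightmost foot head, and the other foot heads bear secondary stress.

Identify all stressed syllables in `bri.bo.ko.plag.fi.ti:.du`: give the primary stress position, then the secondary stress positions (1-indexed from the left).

primary 6, secondary 2, 4

Parse left to right into iambic (σˈσ) feet: (bri.ˈbo) (ko.ˈplag) (fi.ˈti:) du. Syllable 7 is left unfooted.
Foot heads (stressed positions): 2, 4, 6.
End Rule Rightmost: primary stress on the rightmost head = syllable 6.
Secondary stress on 2, 4: bri.ˌbo.ko.ˌplag.fi.ˈti:.du.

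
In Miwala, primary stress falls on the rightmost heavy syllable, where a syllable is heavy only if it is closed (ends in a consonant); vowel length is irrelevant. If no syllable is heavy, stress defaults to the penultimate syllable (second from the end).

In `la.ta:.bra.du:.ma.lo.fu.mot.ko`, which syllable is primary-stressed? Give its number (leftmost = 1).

Weights: 1 la L, 2 ta: L, 3 bra L, 4 du: L, 5 ma L, 6 lo L, 7 fu L, 8 mot H, 9 ko L.
Heavy syllables in the domain: 8. The rightmost is syllable 8 (mot).
Primary stress: syllable 8 → la.ta:.bra.du:.ma.lo.fu.ˈmot.ko.

8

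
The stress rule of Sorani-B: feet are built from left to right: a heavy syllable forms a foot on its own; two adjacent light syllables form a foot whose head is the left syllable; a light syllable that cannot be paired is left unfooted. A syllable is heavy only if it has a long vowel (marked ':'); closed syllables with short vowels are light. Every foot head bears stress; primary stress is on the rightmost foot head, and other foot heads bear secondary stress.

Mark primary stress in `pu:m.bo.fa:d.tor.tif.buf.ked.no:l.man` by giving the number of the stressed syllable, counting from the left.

8

Weights: 1 pu:m H, 2 bo L, 3 fa:d H, 4 tor L, 5 tif L, 6 buf L, 7 ked L, 8 no:l H, 9 man L.
Parse left to right (heavy = foot alone; LL = one foot; stranded L unfooted): (ˈpu:m) bo (ˈfa:d) (ˈtor.tif) (ˈbuf.ked) (ˈno:l) man.
Foot heads: 1, 3, 4, 6, 8.
Primary stress on the rightmost head = syllable 8.
Primary stress: syllable 8 → pu:m.bo.fa:d.tor.tif.buf.ked.ˈno:l.man.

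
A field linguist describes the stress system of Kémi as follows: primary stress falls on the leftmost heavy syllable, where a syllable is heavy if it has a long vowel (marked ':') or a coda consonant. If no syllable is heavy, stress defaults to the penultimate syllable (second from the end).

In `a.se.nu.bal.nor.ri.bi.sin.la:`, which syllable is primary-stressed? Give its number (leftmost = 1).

Weights: 1 a L, 2 se L, 3 nu L, 4 bal H, 5 nor H, 6 ri L, 7 bi L, 8 sin H, 9 la: H.
Heavy syllables in the domain: 4, 5, 8, 9. The leftmost is syllable 4 (bal).
Primary stress: syllable 4 → a.se.nu.ˈbal.nor.ri.bi.sin.la:.

4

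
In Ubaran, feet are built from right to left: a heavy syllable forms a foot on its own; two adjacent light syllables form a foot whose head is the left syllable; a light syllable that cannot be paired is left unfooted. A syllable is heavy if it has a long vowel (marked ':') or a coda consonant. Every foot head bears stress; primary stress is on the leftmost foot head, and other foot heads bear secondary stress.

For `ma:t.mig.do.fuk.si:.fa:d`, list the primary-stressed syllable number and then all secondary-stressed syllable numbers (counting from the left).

primary 1, secondary 2, 4, 5, 6

Weights: 1 ma:t H, 2 mig H, 3 do L, 4 fuk H, 5 si: H, 6 fa:d H.
Parse right to left (heavy = foot alone; LL = one foot; stranded L unfooted): (ˈma:t) (ˈmig) do (ˈfuk) (ˈsi:) (ˈfa:d).
Foot heads: 1, 2, 4, 5, 6.
Primary stress on the leftmost head = syllable 1.
Secondary stress on 2, 4, 5, 6: ˈma:t.ˌmig.do.ˌfuk.ˌsi:.ˌfa:d.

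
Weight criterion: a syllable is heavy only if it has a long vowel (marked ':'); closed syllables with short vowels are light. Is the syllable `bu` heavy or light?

`bu`: short vowel, open (no coda). Short vowel → light.

light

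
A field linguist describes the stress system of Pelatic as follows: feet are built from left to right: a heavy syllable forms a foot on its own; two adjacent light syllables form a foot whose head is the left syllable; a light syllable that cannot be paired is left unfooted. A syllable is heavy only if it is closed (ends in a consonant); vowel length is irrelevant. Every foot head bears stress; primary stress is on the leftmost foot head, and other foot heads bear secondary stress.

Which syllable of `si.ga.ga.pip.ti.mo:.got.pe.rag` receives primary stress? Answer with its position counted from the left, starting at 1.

Weights: 1 si L, 2 ga L, 3 ga L, 4 pip H, 5 ti L, 6 mo: L, 7 got H, 8 pe L, 9 rag H.
Parse left to right (heavy = foot alone; LL = one foot; stranded L unfooted): (ˈsi.ga) ga (ˈpip) (ˈti.mo:) (ˈgot) pe (ˈrag).
Foot heads: 1, 4, 5, 7, 9.
Primary stress on the leftmost head = syllable 1.
Primary stress: syllable 1 → ˈsi.ga.ga.pip.ti.mo:.got.pe.rag.

1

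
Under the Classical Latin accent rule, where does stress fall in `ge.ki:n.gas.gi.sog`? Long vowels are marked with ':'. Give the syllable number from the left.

Classical Latin: stress the penult if heavy (long vowel or closed), else the antepenult.
Weights: 3 gas H, 4 gi L, 5 sog H.
The penult (syllable 4, gi) is light, so stress falls on the antepenult (syllable 3, gas).
Stress on syllable 3: ge.ki:n.ˈgas.gi.sog.

3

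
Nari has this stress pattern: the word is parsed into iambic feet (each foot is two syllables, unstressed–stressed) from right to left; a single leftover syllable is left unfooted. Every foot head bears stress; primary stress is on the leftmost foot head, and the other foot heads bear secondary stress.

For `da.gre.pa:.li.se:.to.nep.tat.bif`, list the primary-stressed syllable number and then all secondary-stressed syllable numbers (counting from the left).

primary 3, secondary 5, 7, 9

Parse right to left into iambic (σˈσ) feet: da (gre.ˈpa:) (li.ˈse:) (to.ˈnep) (tat.ˈbif). Syllable 1 is left unfooted.
Foot heads (stressed positions): 3, 5, 7, 9.
End Rule Leftmost: primary stress on the leftmost head = syllable 3.
Secondary stress on 5, 7, 9: da.gre.ˈpa:.li.ˌse:.to.ˌnep.tat.ˌbif.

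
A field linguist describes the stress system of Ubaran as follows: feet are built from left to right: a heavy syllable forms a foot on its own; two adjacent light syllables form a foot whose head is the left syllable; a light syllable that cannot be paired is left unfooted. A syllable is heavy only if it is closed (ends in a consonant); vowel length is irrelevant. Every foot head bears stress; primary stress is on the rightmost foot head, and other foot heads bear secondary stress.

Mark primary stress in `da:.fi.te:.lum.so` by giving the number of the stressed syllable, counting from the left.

Weights: 1 da: L, 2 fi L, 3 te: L, 4 lum H, 5 so L.
Parse left to right (heavy = foot alone; LL = one foot; stranded L unfooted): (ˈda:.fi) te: (ˈlum) so.
Foot heads: 1, 4.
Primary stress on the rightmost head = syllable 4.
Primary stress: syllable 4 → da:.fi.te:.ˈlum.so.

4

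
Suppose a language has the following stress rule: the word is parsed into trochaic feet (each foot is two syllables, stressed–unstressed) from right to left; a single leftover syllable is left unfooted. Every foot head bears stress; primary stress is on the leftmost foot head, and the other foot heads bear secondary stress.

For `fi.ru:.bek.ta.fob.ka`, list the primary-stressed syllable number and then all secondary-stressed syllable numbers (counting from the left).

primary 1, secondary 3, 5

Parse right to left into trochaic (ˈσσ) feet: (ˈfi.ru:) (ˈbek.ta) (ˈfob.ka).
Foot heads (stressed positions): 1, 3, 5.
End Rule Leftmost: primary stress on the leftmost head = syllable 1.
Secondary stress on 3, 5: ˈfi.ru:.ˌbek.ta.ˌfob.ka.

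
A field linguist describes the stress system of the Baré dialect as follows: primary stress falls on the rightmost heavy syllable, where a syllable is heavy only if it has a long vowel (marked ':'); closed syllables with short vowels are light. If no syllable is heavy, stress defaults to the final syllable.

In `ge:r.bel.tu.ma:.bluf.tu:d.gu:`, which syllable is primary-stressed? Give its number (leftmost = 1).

Weights: 1 ge:r H, 2 bel L, 3 tu L, 4 ma: H, 5 bluf L, 6 tu:d H, 7 gu: H.
Heavy syllables in the domain: 1, 4, 6, 7. The rightmost is syllable 7 (gu:).
Primary stress: syllable 7 → ge:r.bel.tu.ma:.bluf.tu:d.ˈgu:.

7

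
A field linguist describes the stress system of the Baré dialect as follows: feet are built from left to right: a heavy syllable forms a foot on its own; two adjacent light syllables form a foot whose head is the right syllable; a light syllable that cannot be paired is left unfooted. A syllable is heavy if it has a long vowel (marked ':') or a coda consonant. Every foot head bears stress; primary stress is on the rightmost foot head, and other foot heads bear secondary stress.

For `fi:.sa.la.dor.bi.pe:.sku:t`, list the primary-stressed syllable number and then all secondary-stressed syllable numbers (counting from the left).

primary 7, secondary 1, 3, 4, 6

Weights: 1 fi: H, 2 sa L, 3 la L, 4 dor H, 5 bi L, 6 pe: H, 7 sku:t H.
Parse left to right (heavy = foot alone; LL = one foot; stranded L unfooted): (ˈfi:) (sa.ˈla) (ˈdor) bi (ˈpe:) (ˈsku:t).
Foot heads: 1, 3, 4, 6, 7.
Primary stress on the rightmost head = syllable 7.
Secondary stress on 1, 3, 4, 6: ˌfi:.sa.ˌla.ˌdor.bi.ˌpe:.ˈsku:t.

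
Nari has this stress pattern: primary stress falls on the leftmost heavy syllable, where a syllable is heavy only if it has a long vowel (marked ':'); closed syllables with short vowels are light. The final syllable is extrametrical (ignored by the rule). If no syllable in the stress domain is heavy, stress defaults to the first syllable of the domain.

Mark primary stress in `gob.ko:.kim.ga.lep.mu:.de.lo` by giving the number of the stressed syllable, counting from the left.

2

The final syllable (8, lo) is extrametrical; the stress domain is syllables 1–7.
Weights: 1 gob L, 2 ko: H, 3 kim L, 4 ga L, 5 lep L, 6 mu: H, 7 de L.
Heavy syllables in the domain: 2, 6. The leftmost is syllable 2 (ko:).
Primary stress: syllable 2 → gob.ˈko:.kim.ga.lep.mu:.de.lo.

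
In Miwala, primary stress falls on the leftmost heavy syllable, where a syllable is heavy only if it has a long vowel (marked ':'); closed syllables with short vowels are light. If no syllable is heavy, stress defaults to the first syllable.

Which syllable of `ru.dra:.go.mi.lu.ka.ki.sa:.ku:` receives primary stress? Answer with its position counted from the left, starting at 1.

2

Weights: 1 ru L, 2 dra: H, 3 go L, 4 mi L, 5 lu L, 6 ka L, 7 ki L, 8 sa: H, 9 ku: H.
Heavy syllables in the domain: 2, 8, 9. The leftmost is syllable 2 (dra:).
Primary stress: syllable 2 → ru.ˈdra:.go.mi.lu.ka.ki.sa:.ku:.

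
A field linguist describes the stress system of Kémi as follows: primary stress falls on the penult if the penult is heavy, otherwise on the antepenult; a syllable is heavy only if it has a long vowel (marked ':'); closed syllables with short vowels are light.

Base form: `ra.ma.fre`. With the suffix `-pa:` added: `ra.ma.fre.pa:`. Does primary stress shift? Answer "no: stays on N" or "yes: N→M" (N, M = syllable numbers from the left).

yes: 1→2

Base `ra.ma.fre` (3 syllables):
  Weights: 1 ra L, 2 ma L, 3 fre L.
  The penult (syllable 2, ma) is light, so stress falls on the antepenult (syllable 1, ra).
  → primary stress on syllable 1.
Suffixed `ra.ma.fre.pa:` (4 syllables):
  Weights: 2 ma L, 3 fre L, 4 pa: H.
  The penult (syllable 3, fre) is light, so stress falls on the antepenult (syllable 2, ma).
  → primary stress on syllable 2.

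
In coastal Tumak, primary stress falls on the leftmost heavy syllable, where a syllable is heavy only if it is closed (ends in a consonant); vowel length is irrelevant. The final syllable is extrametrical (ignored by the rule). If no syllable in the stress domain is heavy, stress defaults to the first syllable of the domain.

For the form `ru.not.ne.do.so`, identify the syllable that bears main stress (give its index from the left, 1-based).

2

The final syllable (5, so) is extrametrical; the stress domain is syllables 1–4.
Weights: 1 ru L, 2 not H, 3 ne L, 4 do L.
Heavy syllables in the domain: 2. The leftmost is syllable 2 (not).
Primary stress: syllable 2 → ru.ˈnot.ne.do.so.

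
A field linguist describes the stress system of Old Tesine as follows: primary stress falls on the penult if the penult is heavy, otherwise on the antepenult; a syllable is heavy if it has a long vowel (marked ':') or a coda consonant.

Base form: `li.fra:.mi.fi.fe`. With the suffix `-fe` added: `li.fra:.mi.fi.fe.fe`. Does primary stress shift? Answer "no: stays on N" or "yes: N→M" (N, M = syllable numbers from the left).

yes: 3→4

Base `li.fra:.mi.fi.fe` (5 syllables):
  Weights: 3 mi L, 4 fi L, 5 fe L.
  The penult (syllable 4, fi) is light, so stress falls on the antepenult (syllable 3, mi).
  → primary stress on syllable 3.
Suffixed `li.fra:.mi.fi.fe.fe` (6 syllables):
  Weights: 4 fi L, 5 fe L, 6 fe L.
  The penult (syllable 5, fe) is light, so stress falls on the antepenult (syllable 4, fi).
  → primary stress on syllable 4.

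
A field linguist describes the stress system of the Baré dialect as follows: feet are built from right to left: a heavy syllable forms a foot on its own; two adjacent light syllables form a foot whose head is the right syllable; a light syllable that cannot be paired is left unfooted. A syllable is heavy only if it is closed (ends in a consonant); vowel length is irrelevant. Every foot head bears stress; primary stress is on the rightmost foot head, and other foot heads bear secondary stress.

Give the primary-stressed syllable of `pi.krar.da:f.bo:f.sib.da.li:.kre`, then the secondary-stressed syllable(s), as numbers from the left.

Weights: 1 pi L, 2 krar H, 3 da:f H, 4 bo:f H, 5 sib H, 6 da L, 7 li: L, 8 kre L.
Parse right to left (heavy = foot alone; LL = one foot; stranded L unfooted): pi (ˈkrar) (ˈda:f) (ˈbo:f) (ˈsib) da (li:.ˈkre).
Foot heads: 2, 3, 4, 5, 8.
Primary stress on the rightmost head = syllable 8.
Secondary stress on 2, 3, 4, 5: pi.ˌkrar.ˌda:f.ˌbo:f.ˌsib.da.li:.ˈkre.

primary 8, secondary 2, 3, 4, 5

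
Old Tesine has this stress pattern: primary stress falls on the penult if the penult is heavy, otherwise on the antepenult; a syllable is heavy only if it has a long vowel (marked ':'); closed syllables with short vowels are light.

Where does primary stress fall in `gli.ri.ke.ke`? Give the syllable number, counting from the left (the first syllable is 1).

Weights: 2 ri L, 3 ke L, 4 ke L.
The penult (syllable 3, ke) is light, so stress falls on the antepenult (syllable 2, ri).
Primary stress: syllable 2 → gli.ˈri.ke.ke.

2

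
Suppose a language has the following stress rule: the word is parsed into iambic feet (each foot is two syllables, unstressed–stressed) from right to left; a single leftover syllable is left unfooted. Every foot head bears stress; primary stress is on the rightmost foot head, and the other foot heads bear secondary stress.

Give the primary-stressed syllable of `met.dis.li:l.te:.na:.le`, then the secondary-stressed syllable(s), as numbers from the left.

primary 6, secondary 2, 4

Parse right to left into iambic (σˈσ) feet: (met.ˈdis) (li:l.ˈte:) (na:.ˈle).
Foot heads (stressed positions): 2, 4, 6.
End Rule Rightmost: primary stress on the rightmost head = syllable 6.
Secondary stress on 2, 4: met.ˌdis.li:l.ˌte:.na:.ˈle.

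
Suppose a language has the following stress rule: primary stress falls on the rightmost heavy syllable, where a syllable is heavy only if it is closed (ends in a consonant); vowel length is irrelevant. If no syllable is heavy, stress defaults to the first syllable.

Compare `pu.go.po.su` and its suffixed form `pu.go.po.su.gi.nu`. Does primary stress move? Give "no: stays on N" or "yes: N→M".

no: stays on 1

Base `pu.go.po.su` (4 syllables):
  Weights: 1 pu L, 2 go L, 3 po L, 4 su L.
  No heavy syllable in the domain; default to the first syllable = syllable 1.
  → primary stress on syllable 1.
Suffixed `pu.go.po.su.gi.nu` (6 syllables):
  Weights: 1 pu L, 2 go L, 3 po L, 4 su L, 5 gi L, 6 nu L.
  No heavy syllable in the domain; default to the first syllable = syllable 1.
  → primary stress on syllable 1.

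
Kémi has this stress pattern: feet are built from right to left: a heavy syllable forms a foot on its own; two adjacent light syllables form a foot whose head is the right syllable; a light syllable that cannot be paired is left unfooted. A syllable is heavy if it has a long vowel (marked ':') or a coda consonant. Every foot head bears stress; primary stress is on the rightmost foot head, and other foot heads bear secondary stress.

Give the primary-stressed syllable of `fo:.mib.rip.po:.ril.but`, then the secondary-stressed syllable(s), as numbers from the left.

primary 6, secondary 1, 2, 3, 4, 5

Weights: 1 fo: H, 2 mib H, 3 rip H, 4 po: H, 5 ril H, 6 but H.
Parse right to left (heavy = foot alone; LL = one foot; stranded L unfooted): (ˈfo:) (ˈmib) (ˈrip) (ˈpo:) (ˈril) (ˈbut).
Foot heads: 1, 2, 3, 4, 5, 6.
Primary stress on the rightmost head = syllable 6.
Secondary stress on 1, 2, 3, 4, 5: ˌfo:.ˌmib.ˌrip.ˌpo:.ˌril.ˈbut.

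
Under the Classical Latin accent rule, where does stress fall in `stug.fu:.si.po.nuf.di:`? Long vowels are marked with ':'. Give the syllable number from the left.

5

Classical Latin: stress the penult if heavy (long vowel or closed), else the antepenult.
Weights: 4 po L, 5 nuf H, 6 di: H.
The penult (syllable 5, nuf) is heavy, so it takes stress.
Stress on syllable 5: stug.fu:.si.po.ˈnuf.di:.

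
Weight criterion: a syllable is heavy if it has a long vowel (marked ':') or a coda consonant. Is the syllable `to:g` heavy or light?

`to:g`: long vowel, closed (coda /g/). Long vowel and closed → heavy.

heavy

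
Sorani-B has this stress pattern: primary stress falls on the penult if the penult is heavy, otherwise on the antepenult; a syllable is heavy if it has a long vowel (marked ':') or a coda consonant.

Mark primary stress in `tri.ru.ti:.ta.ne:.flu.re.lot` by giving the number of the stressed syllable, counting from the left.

6

Weights: 6 flu L, 7 re L, 8 lot H.
The penult (syllable 7, re) is light, so stress falls on the antepenult (syllable 6, flu).
Primary stress: syllable 6 → tri.ru.ti:.ta.ne:.ˈflu.re.lot.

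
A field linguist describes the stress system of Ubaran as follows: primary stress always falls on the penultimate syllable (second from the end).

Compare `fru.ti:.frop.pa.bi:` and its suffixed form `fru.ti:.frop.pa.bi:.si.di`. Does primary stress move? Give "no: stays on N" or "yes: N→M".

Base `fru.ti:.frop.pa.bi:` (5 syllables):
  The word has 5 syllables; the penultimate syllable (second from the end) is syllable 4 (pa).
  → primary stress on syllable 4.
Suffixed `fru.ti:.frop.pa.bi:.si.di` (7 syllables):
  The word has 7 syllables; the penultimate syllable (second from the end) is syllable 6 (si).
  → primary stress on syllable 6.

yes: 4→6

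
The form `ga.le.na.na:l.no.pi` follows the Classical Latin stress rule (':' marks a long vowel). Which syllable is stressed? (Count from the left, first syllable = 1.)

Classical Latin: stress the penult if heavy (long vowel or closed), else the antepenult.
Weights: 4 na:l H, 5 no L, 6 pi L.
The penult (syllable 5, no) is light, so stress falls on the antepenult (syllable 4, na:l).
Stress on syllable 4: ga.le.na.ˈna:l.no.pi.

4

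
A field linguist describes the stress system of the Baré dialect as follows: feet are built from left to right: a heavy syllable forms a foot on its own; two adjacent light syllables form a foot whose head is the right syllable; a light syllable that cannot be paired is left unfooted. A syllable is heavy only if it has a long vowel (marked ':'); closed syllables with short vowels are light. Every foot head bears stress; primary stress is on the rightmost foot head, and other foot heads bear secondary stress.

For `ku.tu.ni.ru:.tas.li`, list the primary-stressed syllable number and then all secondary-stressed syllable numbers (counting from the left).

primary 6, secondary 2, 4

Weights: 1 ku L, 2 tu L, 3 ni L, 4 ru: H, 5 tas L, 6 li L.
Parse left to right (heavy = foot alone; LL = one foot; stranded L unfooted): (ku.ˈtu) ni (ˈru:) (tas.ˈli).
Foot heads: 2, 4, 6.
Primary stress on the rightmost head = syllable 6.
Secondary stress on 2, 4: ku.ˌtu.ni.ˌru:.tas.ˈli.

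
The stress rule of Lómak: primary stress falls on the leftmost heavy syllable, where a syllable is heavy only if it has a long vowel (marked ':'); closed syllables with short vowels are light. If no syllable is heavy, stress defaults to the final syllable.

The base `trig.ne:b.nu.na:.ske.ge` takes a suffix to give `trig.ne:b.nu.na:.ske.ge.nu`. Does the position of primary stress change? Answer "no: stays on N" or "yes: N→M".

no: stays on 2

Base `trig.ne:b.nu.na:.ske.ge` (6 syllables):
  Weights: 1 trig L, 2 ne:b H, 3 nu L, 4 na: H, 5 ske L, 6 ge L.
  Heavy syllables in the domain: 2, 4. The leftmost is syllable 2 (ne:b).
  → primary stress on syllable 2.
Suffixed `trig.ne:b.nu.na:.ske.ge.nu` (7 syllables):
  Weights: 1 trig L, 2 ne:b H, 3 nu L, 4 na: H, 5 ske L, 6 ge L, 7 nu L.
  Heavy syllables in the domain: 2, 4. The leftmost is syllable 2 (ne:b).
  → primary stress on syllable 2.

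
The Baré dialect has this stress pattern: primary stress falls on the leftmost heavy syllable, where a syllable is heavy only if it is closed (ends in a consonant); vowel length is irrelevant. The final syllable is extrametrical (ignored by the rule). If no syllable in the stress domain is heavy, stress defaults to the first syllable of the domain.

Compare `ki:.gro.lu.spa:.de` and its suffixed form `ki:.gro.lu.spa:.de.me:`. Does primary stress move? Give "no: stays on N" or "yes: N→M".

no: stays on 1

Base `ki:.gro.lu.spa:.de` (5 syllables):
  The final syllable (5, de) is extrametrical; the stress domain is syllables 1–4.
  Weights: 1 ki: L, 2 gro L, 3 lu L, 4 spa: L.
  No heavy syllable in the domain; default to the first syllable of the domain = syllable 1.
  → primary stress on syllable 1.
Suffixed `ki:.gro.lu.spa:.de.me:` (6 syllables):
  The final syllable (6, me:) is extrametrical; the stress domain is syllables 1–5.
  Weights: 1 ki: L, 2 gro L, 3 lu L, 4 spa: L, 5 de L.
  No heavy syllable in the domain; default to the first syllable of the domain = syllable 1.
  → primary stress on syllable 1.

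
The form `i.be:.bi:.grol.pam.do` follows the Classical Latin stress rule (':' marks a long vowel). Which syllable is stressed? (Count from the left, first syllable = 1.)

5

Classical Latin: stress the penult if heavy (long vowel or closed), else the antepenult.
Weights: 4 grol H, 5 pam H, 6 do L.
The penult (syllable 5, pam) is heavy, so it takes stress.
Stress on syllable 5: i.be:.bi:.grol.ˈpam.do.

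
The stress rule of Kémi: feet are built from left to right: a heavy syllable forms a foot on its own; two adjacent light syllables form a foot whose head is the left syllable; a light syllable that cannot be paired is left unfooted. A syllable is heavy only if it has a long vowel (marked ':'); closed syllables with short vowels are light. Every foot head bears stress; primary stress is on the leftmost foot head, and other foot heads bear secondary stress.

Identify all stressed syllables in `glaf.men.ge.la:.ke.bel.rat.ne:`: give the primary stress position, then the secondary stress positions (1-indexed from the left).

primary 1, secondary 4, 5, 8

Weights: 1 glaf L, 2 men L, 3 ge L, 4 la: H, 5 ke L, 6 bel L, 7 rat L, 8 ne: H.
Parse left to right (heavy = foot alone; LL = one foot; stranded L unfooted): (ˈglaf.men) ge (ˈla:) (ˈke.bel) rat (ˈne:).
Foot heads: 1, 4, 5, 8.
Primary stress on the leftmost head = syllable 1.
Secondary stress on 4, 5, 8: ˈglaf.men.ge.ˌla:.ˌke.bel.rat.ˌne:.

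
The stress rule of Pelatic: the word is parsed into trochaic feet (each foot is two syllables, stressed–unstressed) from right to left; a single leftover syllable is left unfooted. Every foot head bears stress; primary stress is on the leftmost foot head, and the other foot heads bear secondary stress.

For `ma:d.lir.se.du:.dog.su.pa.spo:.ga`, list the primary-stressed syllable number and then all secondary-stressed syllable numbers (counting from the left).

primary 2, secondary 4, 6, 8

Parse right to left into trochaic (ˈσσ) feet: ma:d (ˈlir.se) (ˈdu:.dog) (ˈsu.pa) (ˈspo:.ga). Syllable 1 is left unfooted.
Foot heads (stressed positions): 2, 4, 6, 8.
End Rule Leftmost: primary stress on the leftmost head = syllable 2.
Secondary stress on 4, 6, 8: ma:d.ˈlir.se.ˌdu:.dog.ˌsu.pa.ˌspo:.ga.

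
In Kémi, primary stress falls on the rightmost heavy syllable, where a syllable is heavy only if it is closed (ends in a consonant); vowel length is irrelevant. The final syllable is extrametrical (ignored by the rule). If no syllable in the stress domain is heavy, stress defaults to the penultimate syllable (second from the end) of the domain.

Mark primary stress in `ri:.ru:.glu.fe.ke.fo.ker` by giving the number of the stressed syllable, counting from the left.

The final syllable (7, ker) is extrametrical; the stress domain is syllables 1–6.
Weights: 1 ri: L, 2 ru: L, 3 glu L, 4 fe L, 5 ke L, 6 fo L.
No heavy syllable in the domain; default to the penultimate syllable (second from the end) of the domain = syllable 5.
Primary stress: syllable 5 → ri:.ru:.glu.fe.ˈke.fo.ker.

5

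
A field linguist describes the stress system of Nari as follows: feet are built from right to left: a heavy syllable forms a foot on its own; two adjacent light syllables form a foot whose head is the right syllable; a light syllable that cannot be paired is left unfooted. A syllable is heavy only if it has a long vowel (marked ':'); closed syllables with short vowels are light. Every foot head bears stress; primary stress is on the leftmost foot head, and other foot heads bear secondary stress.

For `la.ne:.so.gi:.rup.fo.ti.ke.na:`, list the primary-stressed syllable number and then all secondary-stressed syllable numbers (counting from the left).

Weights: 1 la L, 2 ne: H, 3 so L, 4 gi: H, 5 rup L, 6 fo L, 7 ti L, 8 ke L, 9 na: H.
Parse right to left (heavy = foot alone; LL = one foot; stranded L unfooted): la (ˈne:) so (ˈgi:) (rup.ˈfo) (ti.ˈke) (ˈna:).
Foot heads: 2, 4, 6, 8, 9.
Primary stress on the leftmost head = syllable 2.
Secondary stress on 4, 6, 8, 9: la.ˈne:.so.ˌgi:.rup.ˌfo.ti.ˌke.ˌna:.

primary 2, secondary 4, 6, 8, 9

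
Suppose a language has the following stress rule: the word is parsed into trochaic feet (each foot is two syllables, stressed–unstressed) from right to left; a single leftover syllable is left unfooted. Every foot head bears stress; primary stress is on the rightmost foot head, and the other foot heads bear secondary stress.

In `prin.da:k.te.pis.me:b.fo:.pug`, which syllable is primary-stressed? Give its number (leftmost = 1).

6

Parse right to left into trochaic (ˈσσ) feet: prin (ˈda:k.te) (ˈpis.me:b) (ˈfo:.pug). Syllable 1 is left unfooted.
Foot heads (stressed positions): 2, 4, 6.
End Rule Rightmost: primary stress on the rightmost head = syllable 6.
Primary stress: syllable 6 → prin.da:k.te.pis.me:b.ˈfo:.pug.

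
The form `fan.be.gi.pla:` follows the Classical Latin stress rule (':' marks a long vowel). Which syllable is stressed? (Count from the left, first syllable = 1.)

2

Classical Latin: stress the penult if heavy (long vowel or closed), else the antepenult.
Weights: 2 be L, 3 gi L, 4 pla: H.
The penult (syllable 3, gi) is light, so stress falls on the antepenult (syllable 2, be).
Stress on syllable 2: fan.ˈbe.gi.pla:.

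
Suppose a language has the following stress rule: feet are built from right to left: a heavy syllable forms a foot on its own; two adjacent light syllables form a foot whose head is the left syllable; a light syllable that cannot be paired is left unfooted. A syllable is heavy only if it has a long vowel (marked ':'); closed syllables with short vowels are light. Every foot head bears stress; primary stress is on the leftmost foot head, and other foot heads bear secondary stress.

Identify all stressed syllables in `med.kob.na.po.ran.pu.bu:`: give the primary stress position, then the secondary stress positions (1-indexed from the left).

Weights: 1 med L, 2 kob L, 3 na L, 4 po L, 5 ran L, 6 pu L, 7 bu: H.
Parse right to left (heavy = foot alone; LL = one foot; stranded L unfooted): (ˈmed.kob) (ˈna.po) (ˈran.pu) (ˈbu:).
Foot heads: 1, 3, 5, 7.
Primary stress on the leftmost head = syllable 1.
Secondary stress on 3, 5, 7: ˈmed.kob.ˌna.po.ˌran.pu.ˌbu:.

primary 1, secondary 3, 5, 7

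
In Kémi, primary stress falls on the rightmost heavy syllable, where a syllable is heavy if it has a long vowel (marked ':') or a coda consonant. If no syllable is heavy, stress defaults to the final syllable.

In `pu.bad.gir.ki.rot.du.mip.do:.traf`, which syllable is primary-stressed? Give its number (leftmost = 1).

Weights: 1 pu L, 2 bad H, 3 gir H, 4 ki L, 5 rot H, 6 du L, 7 mip H, 8 do: H, 9 traf H.
Heavy syllables in the domain: 2, 3, 5, 7, 8, 9. The rightmost is syllable 9 (traf).
Primary stress: syllable 9 → pu.bad.gir.ki.rot.du.mip.do:.ˈtraf.

9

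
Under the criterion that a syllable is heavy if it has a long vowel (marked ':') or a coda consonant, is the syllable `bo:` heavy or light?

heavy

`bo:`: long vowel, open (no coda). Long vowel → heavy.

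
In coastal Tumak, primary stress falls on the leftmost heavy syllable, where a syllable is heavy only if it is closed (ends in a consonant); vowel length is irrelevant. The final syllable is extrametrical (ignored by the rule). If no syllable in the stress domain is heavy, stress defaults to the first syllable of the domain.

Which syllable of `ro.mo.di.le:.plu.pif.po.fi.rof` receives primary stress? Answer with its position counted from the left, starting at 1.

The final syllable (9, rof) is extrametrical; the stress domain is syllables 1–8.
Weights: 1 ro L, 2 mo L, 3 di L, 4 le: L, 5 plu L, 6 pif H, 7 po L, 8 fi L.
Heavy syllables in the domain: 6. The leftmost is syllable 6 (pif).
Primary stress: syllable 6 → ro.mo.di.le:.plu.ˈpif.po.fi.rof.

6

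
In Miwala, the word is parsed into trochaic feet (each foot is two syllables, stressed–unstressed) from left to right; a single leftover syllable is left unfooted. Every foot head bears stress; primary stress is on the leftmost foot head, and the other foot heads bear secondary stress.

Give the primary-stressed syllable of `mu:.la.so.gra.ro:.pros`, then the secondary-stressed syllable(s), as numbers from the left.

primary 1, secondary 3, 5

Parse left to right into trochaic (ˈσσ) feet: (ˈmu:.la) (ˈso.gra) (ˈro:.pros).
Foot heads (stressed positions): 1, 3, 5.
End Rule Leftmost: primary stress on the leftmost head = syllable 1.
Secondary stress on 3, 5: ˈmu:.la.ˌso.gra.ˌro:.pros.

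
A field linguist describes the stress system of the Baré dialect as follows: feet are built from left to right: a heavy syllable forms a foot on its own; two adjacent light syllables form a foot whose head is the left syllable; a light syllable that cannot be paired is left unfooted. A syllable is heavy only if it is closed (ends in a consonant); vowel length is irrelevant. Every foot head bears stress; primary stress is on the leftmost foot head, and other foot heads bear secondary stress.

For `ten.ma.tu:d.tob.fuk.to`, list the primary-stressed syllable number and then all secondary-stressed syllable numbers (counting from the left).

primary 1, secondary 3, 4, 5

Weights: 1 ten H, 2 ma L, 3 tu:d H, 4 tob H, 5 fuk H, 6 to L.
Parse left to right (heavy = foot alone; LL = one foot; stranded L unfooted): (ˈten) ma (ˈtu:d) (ˈtob) (ˈfuk) to.
Foot heads: 1, 3, 4, 5.
Primary stress on the leftmost head = syllable 1.
Secondary stress on 3, 4, 5: ˈten.ma.ˌtu:d.ˌtob.ˌfuk.to.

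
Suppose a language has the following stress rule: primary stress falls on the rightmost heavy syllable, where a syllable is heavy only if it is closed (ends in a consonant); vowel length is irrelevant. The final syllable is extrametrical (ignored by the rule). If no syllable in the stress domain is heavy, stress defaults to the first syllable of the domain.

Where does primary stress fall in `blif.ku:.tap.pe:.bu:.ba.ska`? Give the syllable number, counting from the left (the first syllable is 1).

The final syllable (7, ska) is extrametrical; the stress domain is syllables 1–6.
Weights: 1 blif H, 2 ku: L, 3 tap H, 4 pe: L, 5 bu: L, 6 ba L.
Heavy syllables in the domain: 1, 3. The rightmost is syllable 3 (tap).
Primary stress: syllable 3 → blif.ku:.ˈtap.pe:.bu:.ba.ska.

3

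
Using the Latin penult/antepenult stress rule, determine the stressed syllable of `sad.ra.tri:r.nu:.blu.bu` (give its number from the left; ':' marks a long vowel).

4

Classical Latin: stress the penult if heavy (long vowel or closed), else the antepenult.
Weights: 4 nu: H, 5 blu L, 6 bu L.
The penult (syllable 5, blu) is light, so stress falls on the antepenult (syllable 4, nu:).
Stress on syllable 4: sad.ra.tri:r.ˈnu:.blu.bu.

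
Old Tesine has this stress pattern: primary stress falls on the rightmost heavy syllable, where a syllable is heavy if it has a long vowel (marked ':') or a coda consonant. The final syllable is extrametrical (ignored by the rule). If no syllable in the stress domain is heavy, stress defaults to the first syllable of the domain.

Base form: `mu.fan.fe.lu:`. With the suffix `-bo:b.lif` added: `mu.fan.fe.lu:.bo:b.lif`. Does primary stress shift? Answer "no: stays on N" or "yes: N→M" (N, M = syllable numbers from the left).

Base `mu.fan.fe.lu:` (4 syllables):
  The final syllable (4, lu:) is extrametrical; the stress domain is syllables 1–3.
  Weights: 1 mu L, 2 fan H, 3 fe L.
  Heavy syllables in the domain: 2. The rightmost is syllable 2 (fan).
  → primary stress on syllable 2.
Suffixed `mu.fan.fe.lu:.bo:b.lif` (6 syllables):
  The final syllable (6, lif) is extrametrical; the stress domain is syllables 1–5.
  Weights: 1 mu L, 2 fan H, 3 fe L, 4 lu: H, 5 bo:b H.
  Heavy syllables in the domain: 2, 4, 5. The rightmost is syllable 5 (bo:b).
  → primary stress on syllable 5.

yes: 2→5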